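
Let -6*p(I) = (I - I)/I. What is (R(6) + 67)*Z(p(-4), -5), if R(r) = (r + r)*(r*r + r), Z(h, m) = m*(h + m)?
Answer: 14275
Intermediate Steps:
p(I) = 0 (p(I) = -(I - I)/(6*I) = -0/I = -⅙*0 = 0)
R(r) = 2*r*(r + r²) (R(r) = (2*r)*(r² + r) = (2*r)*(r + r²) = 2*r*(r + r²))
(R(6) + 67)*Z(p(-4), -5) = (2*6²*(1 + 6) + 67)*(-5*(0 - 5)) = (2*36*7 + 67)*(-5*(-5)) = (504 + 67)*25 = 571*25 = 14275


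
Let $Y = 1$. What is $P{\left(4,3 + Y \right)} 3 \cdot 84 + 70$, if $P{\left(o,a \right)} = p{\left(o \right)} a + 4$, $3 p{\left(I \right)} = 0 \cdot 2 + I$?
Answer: $2422$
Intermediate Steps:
$p{\left(I \right)} = \frac{I}{3}$ ($p{\left(I \right)} = \frac{0 \cdot 2 + I}{3} = \frac{0 + I}{3} = \frac{I}{3}$)
$P{\left(o,a \right)} = 4 + \frac{a o}{3}$ ($P{\left(o,a \right)} = \frac{o}{3} a + 4 = \frac{a o}{3} + 4 = 4 + \frac{a o}{3}$)
$P{\left(4,3 + Y \right)} 3 \cdot 84 + 70 = \left(4 + \frac{1}{3} \left(3 + 1\right) 4\right) 3 \cdot 84 + 70 = \left(4 + \frac{1}{3} \cdot 4 \cdot 4\right) 3 \cdot 84 + 70 = \left(4 + \frac{16}{3}\right) 3 \cdot 84 + 70 = \frac{28}{3} \cdot 3 \cdot 84 + 70 = 28 \cdot 84 + 70 = 2352 + 70 = 2422$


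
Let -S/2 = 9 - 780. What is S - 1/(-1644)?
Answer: 2535049/1644 ≈ 1542.0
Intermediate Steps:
S = 1542 (S = -2*(9 - 780) = -2*(-771) = 1542)
S - 1/(-1644) = 1542 - 1/(-1644) = 1542 - 1*(-1/1644) = 1542 + 1/1644 = 2535049/1644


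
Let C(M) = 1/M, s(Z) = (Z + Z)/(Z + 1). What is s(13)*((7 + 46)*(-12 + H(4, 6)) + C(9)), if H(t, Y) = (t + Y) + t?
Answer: 12415/63 ≈ 197.06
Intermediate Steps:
s(Z) = 2*Z/(1 + Z) (s(Z) = (2*Z)/(1 + Z) = 2*Z/(1 + Z))
H(t, Y) = Y + 2*t (H(t, Y) = (Y + t) + t = Y + 2*t)
C(M) = 1/M
s(13)*((7 + 46)*(-12 + H(4, 6)) + C(9)) = (2*13/(1 + 13))*((7 + 46)*(-12 + (6 + 2*4)) + 1/9) = (2*13/14)*(53*(-12 + (6 + 8)) + ⅑) = (2*13*(1/14))*(53*(-12 + 14) + ⅑) = 13*(53*2 + ⅑)/7 = 13*(106 + ⅑)/7 = (13/7)*(955/9) = 12415/63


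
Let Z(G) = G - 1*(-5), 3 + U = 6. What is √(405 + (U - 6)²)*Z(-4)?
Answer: 3*√46 ≈ 20.347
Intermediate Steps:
U = 3 (U = -3 + 6 = 3)
Z(G) = 5 + G (Z(G) = G + 5 = 5 + G)
√(405 + (U - 6)²)*Z(-4) = √(405 + (3 - 6)²)*(5 - 4) = √(405 + (-3)²)*1 = √(405 + 9)*1 = √414*1 = (3*√46)*1 = 3*√46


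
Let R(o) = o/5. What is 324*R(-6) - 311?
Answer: -3499/5 ≈ -699.80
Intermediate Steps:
R(o) = o/5 (R(o) = o*(⅕) = o/5)
324*R(-6) - 311 = 324*((⅕)*(-6)) - 311 = 324*(-6/5) - 311 = -1944/5 - 311 = -3499/5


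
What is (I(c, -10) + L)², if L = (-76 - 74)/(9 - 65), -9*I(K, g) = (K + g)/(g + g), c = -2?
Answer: 1203409/176400 ≈ 6.8220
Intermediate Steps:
I(K, g) = -(K + g)/(18*g) (I(K, g) = -(K + g)/(9*(g + g)) = -(K + g)/(9*(2*g)) = -(K + g)*1/(2*g)/9 = -(K + g)/(18*g))
L = 75/28 (L = -150/(-56) = -150*(-1/56) = 75/28 ≈ 2.6786)
(I(c, -10) + L)² = ((1/18)*(-1*(-2) - 1*(-10))/(-10) + 75/28)² = ((1/18)*(-⅒)*(2 + 10) + 75/28)² = ((1/18)*(-⅒)*12 + 75/28)² = (-1/15 + 75/28)² = (1097/420)² = 1203409/176400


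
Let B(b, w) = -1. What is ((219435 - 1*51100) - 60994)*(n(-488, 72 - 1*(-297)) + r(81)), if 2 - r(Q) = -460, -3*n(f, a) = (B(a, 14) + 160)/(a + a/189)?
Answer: 386198641647/7790 ≈ 4.9576e+7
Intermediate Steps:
n(f, a) = -10017/(190*a) (n(f, a) = -(-1 + 160)/(3*(a + a/189)) = -53/(a + a*(1/189)) = -53/(a + a/189) = -53/(190*a/189) = -53*189/(190*a) = -10017/(190*a))
r(Q) = 462 (r(Q) = 2 - 1*(-460) = 2 + 460 = 462)
((219435 - 1*51100) - 60994)*(n(-488, 72 - 1*(-297)) + r(81)) = ((219435 - 1*51100) - 60994)*(-10017/(190*(72 - 1*(-297))) + 462) = ((219435 - 51100) - 60994)*(-10017/(190*(72 + 297)) + 462) = (168335 - 60994)*(-10017/190/369 + 462) = 107341*(-10017/190*1/369 + 462) = 107341*(-1113/7790 + 462) = 107341*(3597867/7790) = 386198641647/7790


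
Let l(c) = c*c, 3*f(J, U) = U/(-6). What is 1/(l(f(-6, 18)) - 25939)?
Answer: -1/25938 ≈ -3.8553e-5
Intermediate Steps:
f(J, U) = -U/18 (f(J, U) = (U/(-6))/3 = (U*(-⅙))/3 = (-U/6)/3 = -U/18)
l(c) = c²
1/(l(f(-6, 18)) - 25939) = 1/((-1/18*18)² - 25939) = 1/((-1)² - 25939) = 1/(1 - 25939) = 1/(-25938) = -1/25938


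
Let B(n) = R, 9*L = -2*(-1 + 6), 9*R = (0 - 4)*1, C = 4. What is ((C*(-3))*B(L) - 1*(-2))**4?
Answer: 234256/81 ≈ 2892.1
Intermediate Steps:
R = -4/9 (R = ((0 - 4)*1)/9 = (-4*1)/9 = (1/9)*(-4) = -4/9 ≈ -0.44444)
L = -10/9 (L = (-2*(-1 + 6))/9 = (-2*5)/9 = (1/9)*(-10) = -10/9 ≈ -1.1111)
B(n) = -4/9
((C*(-3))*B(L) - 1*(-2))**4 = ((4*(-3))*(-4/9) - 1*(-2))**4 = (-12*(-4/9) + 2)**4 = (16/3 + 2)**4 = (22/3)**4 = 234256/81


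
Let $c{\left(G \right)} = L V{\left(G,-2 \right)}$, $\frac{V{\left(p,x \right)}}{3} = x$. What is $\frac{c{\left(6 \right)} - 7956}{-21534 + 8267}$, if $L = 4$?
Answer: $\frac{7980}{13267} \approx 0.60149$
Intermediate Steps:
$V{\left(p,x \right)} = 3 x$
$c{\left(G \right)} = -24$ ($c{\left(G \right)} = 4 \cdot 3 \left(-2\right) = 4 \left(-6\right) = -24$)
$\frac{c{\left(6 \right)} - 7956}{-21534 + 8267} = \frac{-24 - 7956}{-21534 + 8267} = - \frac{7980}{-13267} = \left(-7980\right) \left(- \frac{1}{13267}\right) = \frac{7980}{13267}$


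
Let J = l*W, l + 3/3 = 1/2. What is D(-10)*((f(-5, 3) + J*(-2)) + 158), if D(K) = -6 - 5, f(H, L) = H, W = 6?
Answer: -1749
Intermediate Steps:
l = -½ (l = -1 + 1/2 = -1 + ½ = -½ ≈ -0.50000)
J = -3 (J = -½*6 = -3)
D(K) = -11
D(-10)*((f(-5, 3) + J*(-2)) + 158) = -11*((-5 - 3*(-2)) + 158) = -11*((-5 + 6) + 158) = -11*(1 + 158) = -11*159 = -1749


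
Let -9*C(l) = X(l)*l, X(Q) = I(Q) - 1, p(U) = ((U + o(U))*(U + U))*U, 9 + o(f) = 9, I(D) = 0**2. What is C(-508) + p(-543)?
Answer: -2881854634/9 ≈ -3.2021e+8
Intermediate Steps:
I(D) = 0
o(f) = 0 (o(f) = -9 + 9 = 0)
p(U) = 2*U**3 (p(U) = ((U + 0)*(U + U))*U = (U*(2*U))*U = (2*U**2)*U = 2*U**3)
X(Q) = -1 (X(Q) = 0 - 1 = -1)
C(l) = l/9 (C(l) = -(-1)*l/9 = l/9)
C(-508) + p(-543) = (1/9)*(-508) + 2*(-543)**3 = -508/9 + 2*(-160103007) = -508/9 - 320206014 = -2881854634/9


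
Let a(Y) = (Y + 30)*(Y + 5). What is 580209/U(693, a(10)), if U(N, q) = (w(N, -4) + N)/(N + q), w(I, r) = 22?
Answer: 750210237/715 ≈ 1.0492e+6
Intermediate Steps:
a(Y) = (5 + Y)*(30 + Y) (a(Y) = (30 + Y)*(5 + Y) = (5 + Y)*(30 + Y))
U(N, q) = (22 + N)/(N + q)
580209/U(693, a(10)) = 580209/(((22 + 693)/(693 + (150 + 10**2 + 35*10)))) = 580209/((715/(693 + (150 + 100 + 350)))) = 580209/((715/(693 + 600))) = 580209/((715/1293)) = 580209/(((1/1293)*715)) = 580209/(715/1293) = 580209*(1293/715) = 750210237/715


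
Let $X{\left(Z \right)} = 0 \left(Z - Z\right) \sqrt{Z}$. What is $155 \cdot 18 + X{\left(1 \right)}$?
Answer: $2790$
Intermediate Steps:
$X{\left(Z \right)} = 0$ ($X{\left(Z \right)} = 0 \cdot 0 \sqrt{Z} = 0 \sqrt{Z} = 0$)
$155 \cdot 18 + X{\left(1 \right)} = 155 \cdot 18 + 0 = 2790 + 0 = 2790$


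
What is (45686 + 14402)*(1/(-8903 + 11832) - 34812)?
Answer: -211270126984/101 ≈ -2.0918e+9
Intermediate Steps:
(45686 + 14402)*(1/(-8903 + 11832) - 34812) = 60088*(1/2929 - 34812) = 60088*(-101964347/2929) = -211270126984/101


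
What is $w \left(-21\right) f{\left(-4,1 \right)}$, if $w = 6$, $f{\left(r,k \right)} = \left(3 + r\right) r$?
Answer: $-504$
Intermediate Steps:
$f{\left(r,k \right)} = r \left(3 + r\right)$
$w \left(-21\right) f{\left(-4,1 \right)} = 6 \left(-21\right) \left(- 4 \left(3 - 4\right)\right) = - 126 \left(\left(-4\right) \left(-1\right)\right) = \left(-126\right) 4 = -504$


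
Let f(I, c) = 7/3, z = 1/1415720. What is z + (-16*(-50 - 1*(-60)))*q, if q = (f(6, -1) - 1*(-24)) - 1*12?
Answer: -9740153597/4247160 ≈ -2293.3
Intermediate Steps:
z = 1/1415720 ≈ 7.0635e-7
f(I, c) = 7/3 (f(I, c) = 7*(⅓) = 7/3)
q = 43/3 (q = (7/3 - 1*(-24)) - 1*12 = (7/3 + 24) - 12 = 79/3 - 12 = 43/3 ≈ 14.333)
z + (-16*(-50 - 1*(-60)))*q = 1/1415720 - 16*(-50 - 1*(-60))*(43/3) = 1/1415720 - 16*(-50 + 60)*(43/3) = 1/1415720 - 16*10*(43/3) = 1/1415720 - 160*43/3 = 1/1415720 - 6880/3 = -9740153597/4247160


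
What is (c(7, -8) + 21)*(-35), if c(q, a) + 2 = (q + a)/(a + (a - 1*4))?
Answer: -2667/4 ≈ -666.75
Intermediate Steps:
c(q, a) = -2 + (a + q)/(-4 + 2*a) (c(q, a) = -2 + (q + a)/(a + (a - 1*4)) = -2 + (a + q)/(a + (a - 4)) = -2 + (a + q)/(a + (-4 + a)) = -2 + (a + q)/(-4 + 2*a))
(c(7, -8) + 21)*(-35) = ((8 + 7 - 3*(-8))/(2*(-2 - 8)) + 21)*(-35) = ((1/2)*(8 + 7 + 24)/(-10) + 21)*(-35) = ((1/2)*(-1/10)*39 + 21)*(-35) = (-39/20 + 21)*(-35) = (381/20)*(-35) = -2667/4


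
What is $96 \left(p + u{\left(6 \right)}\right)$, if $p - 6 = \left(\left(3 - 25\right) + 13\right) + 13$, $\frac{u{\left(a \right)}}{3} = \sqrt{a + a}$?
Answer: $960 + 576 \sqrt{3} \approx 1957.7$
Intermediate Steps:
$u{\left(a \right)} = 3 \sqrt{2} \sqrt{a}$ ($u{\left(a \right)} = 3 \sqrt{a + a} = 3 \sqrt{2 a} = 3 \sqrt{2} \sqrt{a}$)
$p = 10$ ($p = 6 + \left(\left(\left(3 - 25\right) + 13\right) + 13\right) = 6 + \left(\left(-22 + 13\right) + 13\right) = 6 + \left(-9 + 13\right) = 6 + 4 = 10$)
$96 \left(p + u{\left(6 \right)}\right) = 96 \left(10 + 3 \sqrt{2} \sqrt{6}\right) = 96 \left(10 + 6 \sqrt{3}\right) = 960 + 576 \sqrt{3}$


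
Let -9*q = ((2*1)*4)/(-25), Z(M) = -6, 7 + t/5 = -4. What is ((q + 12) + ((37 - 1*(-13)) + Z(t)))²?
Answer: 158961664/50625 ≈ 3140.0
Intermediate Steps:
t = -55 (t = -35 + 5*(-4) = -35 - 20 = -55)
q = 8/225 (q = -(2*1)*4/(9*(-25)) = -2*4*(-1)/(9*25) = -8*(-1)/(9*25) = -⅑*(-8/25) = 8/225 ≈ 0.035556)
((q + 12) + ((37 - 1*(-13)) + Z(t)))² = ((8/225 + 12) + ((37 - 1*(-13)) - 6))² = (2708/225 + ((37 + 13) - 6))² = (2708/225 + (50 - 6))² = (2708/225 + 44)² = (12608/225)² = 158961664/50625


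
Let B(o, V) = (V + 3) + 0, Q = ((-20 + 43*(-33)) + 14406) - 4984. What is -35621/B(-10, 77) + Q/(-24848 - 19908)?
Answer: -398723029/895120 ≈ -445.44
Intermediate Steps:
Q = 7983 (Q = ((-20 - 1419) + 14406) - 4984 = (-1439 + 14406) - 4984 = 12967 - 4984 = 7983)
B(o, V) = 3 + V (B(o, V) = (3 + V) + 0 = 3 + V)
-35621/B(-10, 77) + Q/(-24848 - 19908) = -35621/(3 + 77) + 7983/(-24848 - 19908) = -35621/80 + 7983/(-44756) = -35621*1/80 + 7983*(-1/44756) = -35621/80 - 7983/44756 = -398723029/895120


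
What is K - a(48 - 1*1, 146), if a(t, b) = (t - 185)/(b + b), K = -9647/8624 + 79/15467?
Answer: -567340063/885207344 ≈ -0.64091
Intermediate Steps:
K = -13502623/12126128 (K = -9647*1/8624 + 79*(1/15467) = -877/784 + 79/15467 = -13502623/12126128 ≈ -1.1135)
a(t, b) = (-185 + t)/(2*b) (a(t, b) = (-185 + t)/((2*b)) = (-185 + t)*(1/(2*b)) = (-185 + t)/(2*b))
K - a(48 - 1*1, 146) = -13502623/12126128 - (-185 + (48 - 1*1))/(2*146) = -13502623/12126128 - (-185 + (48 - 1))/(2*146) = -13502623/12126128 - (-185 + 47)/(2*146) = -13502623/12126128 - (-138)/(2*146) = -13502623/12126128 - 1*(-69/146) = -13502623/12126128 + 69/146 = -567340063/885207344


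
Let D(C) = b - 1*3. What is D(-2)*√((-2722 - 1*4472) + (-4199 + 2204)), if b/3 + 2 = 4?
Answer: 9*I*√1021 ≈ 287.58*I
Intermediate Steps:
b = 6 (b = -6 + 3*4 = -6 + 12 = 6)
D(C) = 3 (D(C) = 6 - 1*3 = 6 - 3 = 3)
D(-2)*√((-2722 - 1*4472) + (-4199 + 2204)) = 3*√((-2722 - 1*4472) + (-4199 + 2204)) = 3*√((-2722 - 4472) - 1995) = 3*√(-7194 - 1995) = 3*√(-9189) = 3*(3*I*√1021) = 9*I*√1021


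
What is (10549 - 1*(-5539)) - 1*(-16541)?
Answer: 32629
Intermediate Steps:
(10549 - 1*(-5539)) - 1*(-16541) = (10549 + 5539) + 16541 = 16088 + 16541 = 32629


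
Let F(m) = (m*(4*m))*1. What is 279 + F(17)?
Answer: 1435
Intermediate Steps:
F(m) = 4*m² (F(m) = (4*m²)*1 = 4*m²)
279 + F(17) = 279 + 4*17² = 279 + 4*289 = 279 + 1156 = 1435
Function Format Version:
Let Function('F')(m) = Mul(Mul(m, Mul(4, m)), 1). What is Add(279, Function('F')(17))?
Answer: 1435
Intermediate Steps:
Function('F')(m) = Mul(4, Pow(m, 2)) (Function('F')(m) = Mul(Mul(4, Pow(m, 2)), 1) = Mul(4, Pow(m, 2)))
Add(279, Function('F')(17)) = Add(279, Mul(4, Pow(17, 2))) = Add(279, Mul(4, 289)) = Add(279, 1156) = 1435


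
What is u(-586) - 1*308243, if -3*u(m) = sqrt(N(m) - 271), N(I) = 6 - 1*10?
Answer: -308243 - 5*I*sqrt(11)/3 ≈ -3.0824e+5 - 5.5277*I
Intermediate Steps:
N(I) = -4 (N(I) = 6 - 10 = -4)
u(m) = -5*I*sqrt(11)/3 (u(m) = -sqrt(-4 - 271)/3 = -5*I*sqrt(11)/3)
u(-586) - 1*308243 = -5*I*sqrt(11)/3 - 1*308243 = -5*I*sqrt(11)/3 - 308243 = -308243 - 5*I*sqrt(11)/3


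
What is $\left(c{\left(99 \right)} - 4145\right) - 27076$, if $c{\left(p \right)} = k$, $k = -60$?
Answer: $-31281$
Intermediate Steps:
$c{\left(p \right)} = -60$
$\left(c{\left(99 \right)} - 4145\right) - 27076 = \left(-60 - 4145\right) - 27076 = -4205 - 27076 = -31281$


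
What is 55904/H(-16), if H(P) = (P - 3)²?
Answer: 55904/361 ≈ 154.86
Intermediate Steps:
H(P) = (-3 + P)²
55904/H(-16) = 55904/((-3 - 16)²) = 55904/((-19)²) = 55904/361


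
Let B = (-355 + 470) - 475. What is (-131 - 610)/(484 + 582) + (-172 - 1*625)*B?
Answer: 23527383/82 ≈ 2.8692e+5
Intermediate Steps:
B = -360 (B = 115 - 475 = -360)
(-131 - 610)/(484 + 582) + (-172 - 1*625)*B = (-131 - 610)/(484 + 582) + (-172 - 1*625)*(-360) = -741/1066 + (-172 - 625)*(-360) = -741*1/1066 - 797*(-360) = -57/82 + 286920 = 23527383/82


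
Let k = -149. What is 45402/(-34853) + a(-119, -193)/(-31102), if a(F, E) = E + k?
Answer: -100012377/77428429 ≈ -1.2917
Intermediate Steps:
a(F, E) = -149 + E (a(F, E) = E - 149 = -149 + E)
45402/(-34853) + a(-119, -193)/(-31102) = 45402/(-34853) + (-149 - 193)/(-31102) = 45402*(-1/34853) - 342*(-1/31102) = -6486/4979 + 171/15551 = -100012377/77428429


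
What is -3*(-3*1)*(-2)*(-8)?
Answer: 144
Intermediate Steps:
-3*(-3*1)*(-2)*(-8) = -(-9)*(-2)*(-8) = -3*6*(-8) = -18*(-8) = 144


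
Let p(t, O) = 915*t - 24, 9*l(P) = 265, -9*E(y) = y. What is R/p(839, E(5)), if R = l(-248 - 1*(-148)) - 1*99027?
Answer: -890978/6908949 ≈ -0.12896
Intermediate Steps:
E(y) = -y/9
l(P) = 265/9 (l(P) = (⅑)*265 = 265/9)
p(t, O) = -24 + 915*t
R = -890978/9 (R = 265/9 - 1*99027 = 265/9 - 99027 = -890978/9 ≈ -98998.)
R/p(839, E(5)) = -890978/(9*(-24 + 915*839)) = -890978/(9*(-24 + 767685)) = -890978/9/767661 = -890978/9*1/767661 = -890978/6908949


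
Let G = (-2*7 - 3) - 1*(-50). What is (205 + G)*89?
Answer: 21182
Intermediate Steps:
G = 33 (G = (-14 - 3) + 50 = -17 + 50 = 33)
(205 + G)*89 = (205 + 33)*89 = 238*89 = 21182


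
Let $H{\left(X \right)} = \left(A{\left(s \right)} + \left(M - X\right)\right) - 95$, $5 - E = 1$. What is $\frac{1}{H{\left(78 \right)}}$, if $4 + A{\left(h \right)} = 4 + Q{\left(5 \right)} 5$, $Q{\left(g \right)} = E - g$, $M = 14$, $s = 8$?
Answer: $- \frac{1}{164} \approx -0.0060976$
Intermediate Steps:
$E = 4$ ($E = 5 - 1 = 4$)
$Q{\left(g \right)} = 4 - g$
$A{\left(h \right)} = -5$ ($A{\left(h \right)} = -4 + \left(4 + \left(4 - 5\right) 5\right) = -4 + \left(4 - 5\right) = -4 - 1 = -5$)
$H{\left(X \right)} = -86 - X$ ($H{\left(X \right)} = \left(-5 - \left(-14 + X\right)\right) - 95 = \left(9 - X\right) - 95 = -86 - X$)
$\frac{1}{H{\left(78 \right)}} = \frac{1}{-86 - 78} = \frac{1}{-164} = - \frac{1}{164}$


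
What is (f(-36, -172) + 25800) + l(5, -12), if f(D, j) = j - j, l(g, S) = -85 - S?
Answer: 25727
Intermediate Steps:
f(D, j) = 0
(f(-36, -172) + 25800) + l(5, -12) = (0 + 25800) + (-85 - 1*(-12)) = 25800 + (-85 + 12) = 25800 - 73 = 25727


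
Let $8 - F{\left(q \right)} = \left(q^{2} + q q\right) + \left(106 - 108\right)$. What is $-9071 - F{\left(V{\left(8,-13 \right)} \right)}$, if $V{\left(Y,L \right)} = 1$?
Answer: $-9079$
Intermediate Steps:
$F{\left(q \right)} = 10 - 2 q^{2}$ ($F{\left(q \right)} = 8 - \left(\left(q^{2} + q q\right) + \left(106 - 108\right)\right) = 8 - \left(\left(q^{2} + q^{2}\right) - 2\right) = 8 - \left(2 q^{2} - 2\right) = 8 - \left(-2 + 2 q^{2}\right) = 10 - 2 q^{2}$)
$-9071 - F{\left(V{\left(8,-13 \right)} \right)} = -9071 - \left(10 - 2 \cdot 1^{2}\right) = -9071 - \left(10 - 2\right) = -9071 - 8 = -9079$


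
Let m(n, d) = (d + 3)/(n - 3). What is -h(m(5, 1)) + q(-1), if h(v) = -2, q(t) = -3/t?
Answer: 5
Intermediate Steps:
m(n, d) = (3 + d)/(-3 + n)
-h(m(5, 1)) + q(-1) = -1*(-2) - 3/(-1) = 2 - 3*(-1) = 2 + 3 = 5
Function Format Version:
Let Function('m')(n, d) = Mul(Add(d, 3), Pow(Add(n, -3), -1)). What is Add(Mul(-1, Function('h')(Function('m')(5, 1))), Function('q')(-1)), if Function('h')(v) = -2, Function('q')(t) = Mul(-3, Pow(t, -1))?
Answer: 5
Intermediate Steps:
Function('m')(n, d) = Mul(Pow(Add(-3, n), -1), Add(3, d)) (Function('m')(n, d) = Mul(Add(3, d), Pow(Add(-3, n), -1)) = Mul(Pow(Add(-3, n), -1), Add(3, d)))
Add(Mul(-1, Function('h')(Function('m')(5, 1))), Function('q')(-1)) = Add(Mul(-1, -2), Mul(-3, Pow(-1, -1))) = Add(2, Mul(-3, -1)) = Add(2, 3) = 5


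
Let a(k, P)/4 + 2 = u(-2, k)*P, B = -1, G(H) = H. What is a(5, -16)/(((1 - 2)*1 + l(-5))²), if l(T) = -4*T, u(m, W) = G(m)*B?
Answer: -136/361 ≈ -0.37673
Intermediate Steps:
u(m, W) = -m (u(m, W) = m*(-1) = -m)
a(k, P) = -8 + 8*P (a(k, P) = -8 + 4*((-1*(-2))*P) = -8 + 4*(2*P) = -8 + 8*P)
a(5, -16)/(((1 - 2)*1 + l(-5))²) = (-8 + 8*(-16))/(((1 - 2)*1 - 4*(-5))²) = (-8 - 128)/((-1*1 + 20)²) = -136/(-1 + 20)² = -136/(19²) = -136/361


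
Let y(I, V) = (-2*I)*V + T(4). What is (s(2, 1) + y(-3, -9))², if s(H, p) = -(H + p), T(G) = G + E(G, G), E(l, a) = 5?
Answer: 2304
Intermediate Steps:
T(G) = 5 + G (T(G) = G + 5 = 5 + G)
s(H, p) = -H - p
y(I, V) = 9 - 2*I*V (y(I, V) = (-2*I)*V + (5 + 4) = -2*I*V + 9 = 9 - 2*I*V)
(s(2, 1) + y(-3, -9))² = ((-1*2 - 1*1) + (9 - 2*(-3)*(-9)))² = ((-2 - 1) + (9 - 54))² = (-3 - 45)² = (-48)² = 2304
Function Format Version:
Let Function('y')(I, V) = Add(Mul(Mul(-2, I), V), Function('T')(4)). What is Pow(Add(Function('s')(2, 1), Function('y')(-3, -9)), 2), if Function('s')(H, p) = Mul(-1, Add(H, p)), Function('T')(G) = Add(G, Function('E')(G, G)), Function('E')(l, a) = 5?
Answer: 2304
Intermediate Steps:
Function('T')(G) = Add(5, G) (Function('T')(G) = Add(G, 5) = Add(5, G))
Function('s')(H, p) = Add(Mul(-1, H), Mul(-1, p))
Function('y')(I, V) = Add(9, Mul(-2, I, V)) (Function('y')(I, V) = Add(Mul(Mul(-2, I), V), Add(5, 4)) = Add(Mul(-2, I, V), 9) = Add(9, Mul(-2, I, V)))
Pow(Add(Function('s')(2, 1), Function('y')(-3, -9)), 2) = Pow(Add(Add(Mul(-1, 2), Mul(-1, 1)), Add(9, Mul(-2, -3, -9))), 2) = Pow(Add(Add(-2, -1), Add(9, -54)), 2) = Pow(Add(-3, -45), 2) = Pow(-48, 2) = 2304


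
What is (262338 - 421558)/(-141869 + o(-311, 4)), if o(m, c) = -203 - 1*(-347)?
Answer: 31844/28345 ≈ 1.1234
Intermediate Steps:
o(m, c) = 144 (o(m, c) = -203 + 347 = 144)
(262338 - 421558)/(-141869 + o(-311, 4)) = (262338 - 421558)/(-141869 + 144) = -159220/(-141725) = -159220*(-1/141725) = 31844/28345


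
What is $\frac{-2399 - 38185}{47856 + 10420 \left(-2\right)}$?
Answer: $- \frac{5073}{3377} \approx -1.5022$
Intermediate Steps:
$\frac{-2399 - 38185}{47856 + 10420 \left(-2\right)} = - \frac{40584}{47856 - 20840} = - \frac{40584}{27016} = \left(-40584\right) \frac{1}{27016} = - \frac{5073}{3377}$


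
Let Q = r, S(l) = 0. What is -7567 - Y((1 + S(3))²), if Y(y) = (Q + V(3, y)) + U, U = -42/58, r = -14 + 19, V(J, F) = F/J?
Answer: -658730/87 ≈ -7571.6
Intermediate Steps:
r = 5
U = -21/29 (U = -42*1/58 = -21/29 ≈ -0.72414)
Q = 5
Y(y) = 124/29 + y/3 (Y(y) = (5 + y/3) - 21/29 = 124/29 + y/3)
-7567 - Y((1 + S(3))²) = -7567 - (124/29 + (1 + 0)²/3) = -7567 - (124/29 + (⅓)*1²) = -7567 - (124/29 + (⅓)*1) = -7567 - (124/29 + ⅓) = -7567 - 1*401/87 = -7567 - 401/87 = -658730/87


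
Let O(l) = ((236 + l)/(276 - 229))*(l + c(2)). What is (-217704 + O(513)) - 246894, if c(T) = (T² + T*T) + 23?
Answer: -21428650/47 ≈ -4.5593e+5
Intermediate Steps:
c(T) = 23 + 2*T² (c(T) = (T² + T²) + 23 = 2*T² + 23 = 23 + 2*T²)
O(l) = (31 + l)*(236/47 + l/47) (O(l) = ((236 + l)/(276 - 229))*(l + (23 + 2*2²)) = ((236 + l)/47)*(l + (23 + 2*4)) = ((236 + l)*(1/47))*(l + (23 + 8)) = (236/47 + l/47)*(l + 31) = (236/47 + l/47)*(31 + l) = (31 + l)*(236/47 + l/47))
(-217704 + O(513)) - 246894 = (-217704 + (7316/47 + (1/47)*513² + (267/47)*513)) - 246894 = (-217704 + (7316/47 + (1/47)*263169 + 136971/47)) - 246894 = (-217704 + (7316/47 + 263169/47 + 136971/47)) - 246894 = (-217704 + 407456/47) - 246894 = -9824632/47 - 246894 = -21428650/47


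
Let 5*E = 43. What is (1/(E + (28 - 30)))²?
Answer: 25/1089 ≈ 0.022957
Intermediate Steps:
E = 43/5 (E = (⅕)*43 = 43/5 ≈ 8.6000)
(1/(E + (28 - 30)))² = (1/(43/5 + (28 - 30)))² = (1/(43/5 - 2))² = (1/(33/5))² = (5/33)² = 25/1089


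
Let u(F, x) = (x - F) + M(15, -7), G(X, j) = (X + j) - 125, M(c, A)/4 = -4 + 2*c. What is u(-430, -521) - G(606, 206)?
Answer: -674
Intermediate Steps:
M(c, A) = -16 + 8*c (M(c, A) = 4*(-4 + 2*c) = -16 + 8*c)
G(X, j) = -125 + X + j
u(F, x) = 104 + x - F (u(F, x) = (x - F) + (-16 + 8*15) = (x - F) + (-16 + 120) = (x - F) + 104 = 104 + x - F)
u(-430, -521) - G(606, 206) = (104 - 521 - 1*(-430)) - (-125 + 606 + 206) = (104 - 521 + 430) - 1*687 = 13 - 687 = -674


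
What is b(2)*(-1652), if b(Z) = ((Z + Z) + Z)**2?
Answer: -59472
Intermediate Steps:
b(Z) = 9*Z**2 (b(Z) = (2*Z + Z)**2 = (3*Z)**2 = 9*Z**2)
b(2)*(-1652) = (9*2**2)*(-1652) = (9*4)*(-1652) = 36*(-1652) = -59472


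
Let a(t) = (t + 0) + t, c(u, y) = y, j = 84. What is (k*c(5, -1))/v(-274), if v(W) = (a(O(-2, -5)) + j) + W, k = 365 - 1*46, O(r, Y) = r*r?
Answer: 319/182 ≈ 1.7527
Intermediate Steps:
O(r, Y) = r**2
k = 319 (k = 365 - 46 = 319)
a(t) = 2*t (a(t) = t + t = 2*t)
v(W) = 92 + W (v(W) = (2*(-2)**2 + 84) + W = (2*4 + 84) + W = (8 + 84) + W = 92 + W)
(k*c(5, -1))/v(-274) = (319*(-1))/(92 - 274) = -319/(-182) = -319*(-1/182) = 319/182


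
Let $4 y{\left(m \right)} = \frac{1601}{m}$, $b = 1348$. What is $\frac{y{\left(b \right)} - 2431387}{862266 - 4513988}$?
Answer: $\frac{13110037103}{19690085024} \approx 0.66582$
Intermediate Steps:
$y{\left(m \right)} = \frac{1601}{4 m}$ ($y{\left(m \right)} = \frac{1601 \frac{1}{m}}{4} = \frac{1601}{4 m}$)
$\frac{y{\left(b \right)} - 2431387}{862266 - 4513988} = \frac{\frac{1601}{4 \cdot 1348} - 2431387}{862266 - 4513988} = \frac{\frac{1601}{4} \cdot \frac{1}{1348} - 2431387}{-3651722} = \left(\frac{1601}{5392} - 2431387\right) \left(- \frac{1}{3651722}\right) = \left(- \frac{13110037103}{5392}\right) \left(- \frac{1}{3651722}\right) = \frac{13110037103}{19690085024}$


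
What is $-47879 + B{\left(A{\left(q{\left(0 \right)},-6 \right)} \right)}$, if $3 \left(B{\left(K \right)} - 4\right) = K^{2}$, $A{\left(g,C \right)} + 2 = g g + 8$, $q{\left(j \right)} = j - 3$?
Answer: $-47800$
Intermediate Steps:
$q{\left(j \right)} = -3 + j$ ($q{\left(j \right)} = j - 3 = -3 + j$)
$A{\left(g,C \right)} = 6 + g^{2}$ ($A{\left(g,C \right)} = -2 + \left(g g + 8\right) = -2 + \left(g^{2} + 8\right) = -2 + \left(8 + g^{2}\right) = 6 + g^{2}$)
$B{\left(K \right)} = 4 + \frac{K^{2}}{3}$
$-47879 + B{\left(A{\left(q{\left(0 \right)},-6 \right)} \right)} = -47879 + \left(4 + \frac{\left(6 + \left(-3 + 0\right)^{2}\right)^{2}}{3}\right) = -47879 + \left(4 + \frac{\left(6 + \left(-3\right)^{2}\right)^{2}}{3}\right) = -47879 + \left(4 + \frac{\left(6 + 9\right)^{2}}{3}\right) = -47879 + \left(4 + \frac{15^{2}}{3}\right) = -47879 + \left(4 + \frac{1}{3} \cdot 225\right) = -47879 + \left(4 + 75\right) = -47879 + 79 = -47800$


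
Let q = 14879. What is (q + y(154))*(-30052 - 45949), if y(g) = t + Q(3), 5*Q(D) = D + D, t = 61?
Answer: -5677730706/5 ≈ -1.1355e+9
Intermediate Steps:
Q(D) = 2*D/5 (Q(D) = (D + D)/5 = (2*D)/5 = 2*D/5)
y(g) = 311/5 (y(g) = 61 + (⅖)*3 = 61 + 6/5 = 311/5)
(q + y(154))*(-30052 - 45949) = (14879 + 311/5)*(-30052 - 45949) = (74706/5)*(-76001) = -5677730706/5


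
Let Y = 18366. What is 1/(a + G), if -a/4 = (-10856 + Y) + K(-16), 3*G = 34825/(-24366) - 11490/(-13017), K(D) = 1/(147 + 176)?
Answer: -102446627706/3077516629175213 ≈ -3.3289e-5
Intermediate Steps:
K(D) = 1/323
G = -57783895/317172222 (G = (34825/(-24366) - 11490/(-13017))/3 = (34825*(-1/24366) - 11490*(-1/13017))/3 = (-34825/24366 + 3830/4339)/3 = (⅓)*(-57783895/105724074) = -57783895/317172222 ≈ -0.18218)
a = -9702924/323 (a = -4*((-10856 + 18366) + 1/323) = -4*(7510 + 1/323) = -4*2425731/323 = -9702924/323 ≈ -30040.)
1/(a + G) = 1/(-9702924/323 - 57783895/317172222) = 1/(-3077516629175213/102446627706) = -102446627706/3077516629175213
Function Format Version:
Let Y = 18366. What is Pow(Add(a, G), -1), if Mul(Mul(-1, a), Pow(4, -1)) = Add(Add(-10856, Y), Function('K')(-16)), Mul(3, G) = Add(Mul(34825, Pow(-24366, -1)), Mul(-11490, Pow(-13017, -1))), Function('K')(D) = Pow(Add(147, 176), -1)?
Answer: Rational(-102446627706, 3077516629175213) ≈ -3.3289e-5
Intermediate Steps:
Function('K')(D) = Rational(1, 323) (Function('K')(D) = Pow(323, -1) = Rational(1, 323))
G = Rational(-57783895, 317172222) (G = Mul(Rational(1, 3), Add(Mul(34825, Pow(-24366, -1)), Mul(-11490, Pow(-13017, -1)))) = Mul(Rational(1, 3), Add(Mul(34825, Rational(-1, 24366)), Mul(-11490, Rational(-1, 13017)))) = Mul(Rational(1, 3), Add(Rational(-34825, 24366), Rational(3830, 4339))) = Mul(Rational(1, 3), Rational(-57783895, 105724074)) = Rational(-57783895, 317172222) ≈ -0.18218)
a = Rational(-9702924, 323) (a = Mul(-4, Add(Add(-10856, 18366), Rational(1, 323))) = Mul(-4, Add(7510, Rational(1, 323))) = Mul(-4, Rational(2425731, 323)) = Rational(-9702924, 323) ≈ -30040.)
Pow(Add(a, G), -1) = Pow(Add(Rational(-9702924, 323), Rational(-57783895, 317172222)), -1) = Pow(Rational(-3077516629175213, 102446627706), -1) = Rational(-102446627706, 3077516629175213)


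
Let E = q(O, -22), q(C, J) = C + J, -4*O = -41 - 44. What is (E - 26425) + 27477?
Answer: 4205/4 ≈ 1051.3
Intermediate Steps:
O = 85/4 (O = -(-41 - 44)/4 = -¼*(-85) = 85/4 ≈ 21.250)
E = -¾ (E = 85/4 - 22 = -¾ ≈ -0.75000)
(E - 26425) + 27477 = (-¾ - 26425) + 27477 = -105703/4 + 27477 = 4205/4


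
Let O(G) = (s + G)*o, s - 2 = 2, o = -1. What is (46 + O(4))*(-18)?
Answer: -684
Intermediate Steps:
s = 4 (s = 2 + 2 = 4)
O(G) = -4 - G (O(G) = (4 + G)*(-1) = -4 - G)
(46 + O(4))*(-18) = (46 + (-4 - 1*4))*(-18) = (46 + (-4 - 4))*(-18) = (46 - 8)*(-18) = 38*(-18) = -684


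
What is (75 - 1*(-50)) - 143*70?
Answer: -9885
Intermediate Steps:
(75 - 1*(-50)) - 143*70 = (75 + 50) - 10010 = 125 - 10010 = -9885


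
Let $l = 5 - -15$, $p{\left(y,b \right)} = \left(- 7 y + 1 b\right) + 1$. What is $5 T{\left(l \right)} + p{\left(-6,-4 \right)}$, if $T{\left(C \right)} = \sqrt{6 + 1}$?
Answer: $39 + 5 \sqrt{7} \approx 52.229$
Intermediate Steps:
$p{\left(y,b \right)} = 1 + b - 7 y$ ($p{\left(y,b \right)} = \left(- 7 y + b\right) + 1 = \left(b - 7 y\right) + 1 = 1 + b - 7 y$)
$l = 20$ ($l = 5 + 15 = 20$)
$T{\left(C \right)} = \sqrt{7}$
$5 T{\left(l \right)} + p{\left(-6,-4 \right)} = 5 \sqrt{7} - -39 = 5 \sqrt{7} + \left(1 - 4 + 42\right) = 5 \sqrt{7} + 39 = 39 + 5 \sqrt{7}$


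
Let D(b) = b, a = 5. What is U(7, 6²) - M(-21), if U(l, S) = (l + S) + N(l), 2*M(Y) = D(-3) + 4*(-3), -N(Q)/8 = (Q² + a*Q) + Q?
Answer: -1355/2 ≈ -677.50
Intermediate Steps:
N(Q) = -48*Q - 8*Q² (N(Q) = -8*((Q² + 5*Q) + Q) = -8*(Q² + 6*Q) = -48*Q - 8*Q²)
M(Y) = -15/2 (M(Y) = (-3 + 4*(-3))/2 = (-3 - 12)/2 = (½)*(-15) = -15/2)
U(l, S) = S + l - 8*l*(6 + l) (U(l, S) = (l + S) - 8*l*(6 + l) = (S + l) - 8*l*(6 + l) = S + l - 8*l*(6 + l))
U(7, 6²) - M(-21) = (6² + 7 - 8*7*(6 + 7)) - 1*(-15/2) = (36 + 7 - 8*7*13) + 15/2 = (36 + 7 - 728) + 15/2 = -685 + 15/2 = -1355/2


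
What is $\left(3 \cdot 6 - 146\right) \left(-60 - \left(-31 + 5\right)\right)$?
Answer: $4352$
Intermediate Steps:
$\left(3 \cdot 6 - 146\right) \left(-60 - \left(-31 + 5\right)\right) = \left(18 - 146\right) \left(-60 - -26\right) = - 128 \left(-60 + 26\right) = \left(-128\right) \left(-34\right) = 4352$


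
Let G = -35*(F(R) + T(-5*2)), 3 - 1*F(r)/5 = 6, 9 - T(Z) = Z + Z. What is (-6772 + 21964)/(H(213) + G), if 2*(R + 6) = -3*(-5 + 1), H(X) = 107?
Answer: -15192/383 ≈ -39.666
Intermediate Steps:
R = 0 (R = -6 + (-3*(-5 + 1))/2 = -6 + (-3*(-4))/2 = -6 + (½)*12 = -6 + 6 = 0)
T(Z) = 9 - 2*Z (T(Z) = 9 - (Z + Z) = 9 - 2*Z)
F(r) = -15 (F(r) = 15 - 5*6 = 15 - 30 = -15)
G = -490 (G = -35*(-15 + (9 - (-10)*2)) = -35*(-15 + (9 - 2*(-10))) = -35*(-15 + (9 + 20)) = -35*(-15 + 29) = -35*14 = -490)
(-6772 + 21964)/(H(213) + G) = (-6772 + 21964)/(107 - 490) = 15192/(-383) = 15192*(-1/383) = -15192/383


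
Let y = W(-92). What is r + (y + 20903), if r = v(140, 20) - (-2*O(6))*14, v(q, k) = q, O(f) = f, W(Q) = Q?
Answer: 21119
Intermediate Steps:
y = -92
r = 308 (r = 140 - (-2*6)*14 = 140 - (-12)*14 = 140 - 1*(-168) = 140 + 168 = 308)
r + (y + 20903) = 308 + (-92 + 20903) = 308 + 20811 = 21119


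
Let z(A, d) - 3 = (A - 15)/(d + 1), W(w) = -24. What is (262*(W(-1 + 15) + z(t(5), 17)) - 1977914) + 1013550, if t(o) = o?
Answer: -8730104/9 ≈ -9.7001e+5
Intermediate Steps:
z(A, d) = 3 + (-15 + A)/(1 + d) (z(A, d) = 3 + (A - 15)/(d + 1) = 3 + (-15 + A)/(1 + d))
(262*(W(-1 + 15) + z(t(5), 17)) - 1977914) + 1013550 = (262*(-24 + (-12 + 5 + 3*17)/(1 + 17)) - 1977914) + 1013550 = (262*(-24 + (-12 + 5 + 51)/18) - 1977914) + 1013550 = (262*(-24 + (1/18)*44) - 1977914) + 1013550 = (262*(-24 + 22/9) - 1977914) + 1013550 = (262*(-194/9) - 1977914) + 1013550 = (-50828/9 - 1977914) + 1013550 = -17852054/9 + 1013550 = -8730104/9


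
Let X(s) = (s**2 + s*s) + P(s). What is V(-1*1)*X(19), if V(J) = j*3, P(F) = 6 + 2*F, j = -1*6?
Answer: -13788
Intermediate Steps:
j = -6
V(J) = -18 (V(J) = -6*3 = -18)
X(s) = 6 + 2*s + 2*s**2 (X(s) = (s**2 + s*s) + (6 + 2*s) = (s**2 + s**2) + (6 + 2*s) = 2*s**2 + (6 + 2*s) = 6 + 2*s + 2*s**2)
V(-1*1)*X(19) = -18*(6 + 2*19 + 2*19**2) = -18*(6 + 38 + 2*361) = -18*(6 + 38 + 722) = -18*766 = -13788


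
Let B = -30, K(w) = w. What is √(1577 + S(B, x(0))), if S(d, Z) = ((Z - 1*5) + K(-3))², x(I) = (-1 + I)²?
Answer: √1626 ≈ 40.324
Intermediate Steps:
S(d, Z) = (-8 + Z)² (S(d, Z) = ((Z - 1*5) - 3)² = ((Z - 5) - 3)² = ((-5 + Z) - 3)² = (-8 + Z)²)
√(1577 + S(B, x(0))) = √(1577 + (-8 + (-1 + 0)²)²) = √(1577 + (-8 + (-1)²)²) = √(1577 + (-8 + 1)²) = √(1577 + (-7)²) = √(1577 + 49) = √1626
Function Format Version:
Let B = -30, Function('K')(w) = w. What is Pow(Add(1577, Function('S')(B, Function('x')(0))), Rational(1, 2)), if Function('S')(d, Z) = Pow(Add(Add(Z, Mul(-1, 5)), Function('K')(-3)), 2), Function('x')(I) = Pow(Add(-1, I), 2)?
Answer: Pow(1626, Rational(1, 2)) ≈ 40.324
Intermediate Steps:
Function('S')(d, Z) = Pow(Add(-8, Z), 2) (Function('S')(d, Z) = Pow(Add(Add(Z, Mul(-1, 5)), -3), 2) = Pow(Add(Add(Z, -5), -3), 2) = Pow(Add(Add(-5, Z), -3), 2) = Pow(Add(-8, Z), 2))
Pow(Add(1577, Function('S')(B, Function('x')(0))), Rational(1, 2)) = Pow(Add(1577, Pow(Add(-8, Pow(Add(-1, 0), 2)), 2)), Rational(1, 2)) = Pow(Add(1577, Pow(Add(-8, Pow(-1, 2)), 2)), Rational(1, 2)) = Pow(Add(1577, Pow(Add(-8, 1), 2)), Rational(1, 2)) = Pow(Add(1577, Pow(-7, 2)), Rational(1, 2)) = Pow(Add(1577, 49), Rational(1, 2)) = Pow(1626, Rational(1, 2))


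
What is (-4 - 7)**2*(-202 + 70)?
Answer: -15972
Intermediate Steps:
(-4 - 7)**2*(-202 + 70) = (-11)**2*(-132) = 121*(-132) = -15972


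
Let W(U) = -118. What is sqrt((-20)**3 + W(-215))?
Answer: 3*I*sqrt(902) ≈ 90.1*I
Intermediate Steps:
sqrt((-20)**3 + W(-215)) = sqrt((-20)**3 - 118) = sqrt(-8000 - 118) = sqrt(-8118) = 3*I*sqrt(902)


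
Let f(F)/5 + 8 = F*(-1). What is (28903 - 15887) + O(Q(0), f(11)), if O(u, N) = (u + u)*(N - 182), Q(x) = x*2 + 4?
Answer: 10800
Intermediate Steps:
f(F) = -40 - 5*F (f(F) = -40 + 5*(F*(-1)) = -40 + 5*(-F) = -40 - 5*F)
Q(x) = 4 + 2*x (Q(x) = 2*x + 4 = 4 + 2*x)
O(u, N) = 2*u*(-182 + N) (O(u, N) = (2*u)*(-182 + N) = 2*u*(-182 + N))
(28903 - 15887) + O(Q(0), f(11)) = (28903 - 15887) + 2*(4 + 2*0)*(-182 + (-40 - 5*11)) = 13016 + 2*(4 + 0)*(-182 + (-40 - 55)) = 13016 + 2*4*(-182 - 95) = 13016 + 2*4*(-277) = 13016 - 2216 = 10800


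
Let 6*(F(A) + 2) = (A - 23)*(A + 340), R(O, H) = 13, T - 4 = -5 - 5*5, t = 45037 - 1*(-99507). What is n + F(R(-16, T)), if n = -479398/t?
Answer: -128712809/216816 ≈ -593.65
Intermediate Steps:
t = 144544 (t = 45037 + 99507 = 144544)
T = -26 (T = 4 + (-5 - 5*5) = 4 + (-5 - 25) = 4 - 30 = -26)
n = -239699/72272 (n = -479398/144544 = -479398*1/144544 = -239699/72272 ≈ -3.3166)
F(A) = -2 + (-23 + A)*(340 + A)/6 (F(A) = -2 + ((A - 23)*(A + 340))/6 = -2 + ((-23 + A)*(340 + A))/6 = -2 + (-23 + A)*(340 + A)/6)
n + F(R(-16, T)) = -239699/72272 + (-3916/3 + (⅙)*13² + (317/6)*13) = -239699/72272 + (-3916/3 + (⅙)*169 + 4121/6) = -239699/72272 + (-3916/3 + 169/6 + 4121/6) = -239699/72272 - 1771/3 = -128712809/216816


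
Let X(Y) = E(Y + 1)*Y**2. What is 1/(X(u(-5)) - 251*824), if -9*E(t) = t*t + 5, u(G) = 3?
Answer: -1/206845 ≈ -4.8345e-6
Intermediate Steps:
E(t) = -5/9 - t**2/9 (E(t) = -(t*t + 5)/9 = -(t**2 + 5)/9 = -(5 + t**2)/9 = -5/9 - t**2/9)
X(Y) = Y**2*(-5/9 - (1 + Y)**2/9) (X(Y) = (-5/9 - (Y + 1)**2/9)*Y**2 = (-5/9 - (1 + Y)**2/9)*Y**2 = Y**2*(-5/9 - (1 + Y)**2/9))
1/(X(u(-5)) - 251*824) = 1/((1/9)*3**2*(-5 - (1 + 3)**2) - 251*824) = 1/((1/9)*9*(-5 - 1*4**2) - 206824) = 1/((1/9)*9*(-5 - 1*16) - 206824) = 1/((1/9)*9*(-5 - 16) - 206824) = 1/((1/9)*9*(-21) - 206824) = 1/(-21 - 206824) = 1/(-206845) = -1/206845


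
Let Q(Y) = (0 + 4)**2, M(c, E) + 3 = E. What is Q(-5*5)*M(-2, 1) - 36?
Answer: -68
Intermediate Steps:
M(c, E) = -3 + E
Q(Y) = 16 (Q(Y) = 4**2 = 16)
Q(-5*5)*M(-2, 1) - 36 = 16*(-3 + 1) - 36 = 16*(-2) - 36 = -32 - 36 = -68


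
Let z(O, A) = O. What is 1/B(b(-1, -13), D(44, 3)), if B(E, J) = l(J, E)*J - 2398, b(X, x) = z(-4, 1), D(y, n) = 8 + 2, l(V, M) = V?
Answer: -1/2298 ≈ -0.00043516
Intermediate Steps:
D(y, n) = 10
b(X, x) = -4
B(E, J) = -2398 + J**2 (B(E, J) = J*J - 2398 = J**2 - 2398 = -2398 + J**2)
1/B(b(-1, -13), D(44, 3)) = 1/(-2398 + 10**2) = 1/(-2398 + 100) = 1/(-2298) = -1/2298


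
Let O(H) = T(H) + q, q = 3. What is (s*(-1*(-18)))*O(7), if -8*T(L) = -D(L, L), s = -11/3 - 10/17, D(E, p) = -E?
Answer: -651/4 ≈ -162.75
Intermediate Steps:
s = -217/51 (s = -11*⅓ - 10*1/17 = -11/3 - 10/17 = -217/51 ≈ -4.2549)
T(L) = -L/8 (T(L) = -(-1)*(-L)/8 = -L/8)
O(H) = 3 - H/8 (O(H) = -H/8 + 3 = 3 - H/8)
(s*(-1*(-18)))*O(7) = (-(-217)*(-18)/51)*(3 - ⅛*7) = (-217/51*18)*(3 - 7/8) = -1302/17*17/8 = -651/4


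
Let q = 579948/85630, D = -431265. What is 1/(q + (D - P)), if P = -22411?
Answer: -42815/17504794036 ≈ -2.4459e-6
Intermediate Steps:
q = 289974/42815 (q = 579948*(1/85630) = 289974/42815 ≈ 6.7727)
1/(q + (D - P)) = 1/(289974/42815 + (-431265 - 1*(-22411))) = 1/(289974/42815 + (-431265 + 22411)) = 1/(289974/42815 - 408854) = 1/(-17504794036/42815) = -42815/17504794036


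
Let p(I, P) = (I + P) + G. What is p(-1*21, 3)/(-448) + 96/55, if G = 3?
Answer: 43833/24640 ≈ 1.7789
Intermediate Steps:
p(I, P) = 3 + I + P (p(I, P) = (I + P) + 3 = 3 + I + P)
p(-1*21, 3)/(-448) + 96/55 = (3 - 1*21 + 3)/(-448) + 96/55 = (3 - 21 + 3)*(-1/448) + 96*(1/55) = -15*(-1/448) + 96/55 = 15/448 + 96/55 = 43833/24640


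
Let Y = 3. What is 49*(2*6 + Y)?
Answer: 735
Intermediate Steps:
49*(2*6 + Y) = 49*(2*6 + 3) = 49*(12 + 3) = 49*15 = 735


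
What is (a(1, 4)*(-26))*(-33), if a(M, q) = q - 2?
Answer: 1716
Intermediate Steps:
a(M, q) = -2 + q
(a(1, 4)*(-26))*(-33) = ((-2 + 4)*(-26))*(-33) = (2*(-26))*(-33) = -52*(-33) = 1716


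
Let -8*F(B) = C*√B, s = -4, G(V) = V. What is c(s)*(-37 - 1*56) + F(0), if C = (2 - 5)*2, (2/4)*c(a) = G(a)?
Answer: 744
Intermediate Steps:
c(a) = 2*a
C = -6 (C = -3*2 = -6)
F(B) = 3*√B/4 (F(B) = -(-3)*√B/4 = 3*√B/4)
c(s)*(-37 - 1*56) + F(0) = (2*(-4))*(-37 - 1*56) + 3*√0/4 = -8*(-37 - 56) + (¾)*0 = -8*(-93) + 0 = 744 + 0 = 744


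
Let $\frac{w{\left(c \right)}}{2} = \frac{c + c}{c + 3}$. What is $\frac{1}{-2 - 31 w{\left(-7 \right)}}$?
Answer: $- \frac{1}{219} \approx -0.0045662$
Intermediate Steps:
$w{\left(c \right)} = \frac{4 c}{3 + c}$ ($w{\left(c \right)} = 2 \frac{c + c}{c + 3} = 2 \frac{2 c}{3 + c} = \frac{4 c}{3 + c}$)
$\frac{1}{-2 - 31 w{\left(-7 \right)}} = \frac{1}{-2 - 31 \cdot 4 \left(-7\right) \frac{1}{3 - 7}} = \frac{1}{-2 - 31 \cdot 4 \left(-7\right) \frac{1}{-4}} = \frac{1}{-2 - 31 \cdot 4 \left(-7\right) \left(- \frac{1}{4}\right)} = \frac{1}{-2 - 217} = \frac{1}{-219} = - \frac{1}{219}$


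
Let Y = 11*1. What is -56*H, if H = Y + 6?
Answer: -952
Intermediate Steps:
Y = 11
H = 17 (H = 11 + 6 = 17)
-56*H = -56*17 = -952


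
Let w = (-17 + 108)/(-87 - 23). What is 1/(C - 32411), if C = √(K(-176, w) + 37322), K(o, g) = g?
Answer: -3565210/115547915981 - √451586190/115547915981 ≈ -3.1039e-5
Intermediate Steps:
w = -91/110 (w = 91/(-110) = 91*(-1/110) = -91/110 ≈ -0.82727)
C = √451586190/110 (C = √(-91/110 + 37322) = √(4105329/110) = √451586190/110 ≈ 193.19)
1/(C - 32411) = 1/(√451586190/110 - 32411) = 1/(-32411 + √451586190/110)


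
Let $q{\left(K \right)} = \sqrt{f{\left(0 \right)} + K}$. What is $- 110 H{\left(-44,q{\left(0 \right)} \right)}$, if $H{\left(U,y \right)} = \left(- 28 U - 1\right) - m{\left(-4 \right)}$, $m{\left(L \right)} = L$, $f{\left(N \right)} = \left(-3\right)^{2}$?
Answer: $-135850$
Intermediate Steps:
$f{\left(N \right)} = 9$
$q{\left(K \right)} = \sqrt{9 + K}$
$H{\left(U,y \right)} = 3 - 28 U$ ($H{\left(U,y \right)} = \left(- 28 U - 1\right) - -4 = \left(-1 - 28 U\right) + 4 = 3 - 28 U$)
$- 110 H{\left(-44,q{\left(0 \right)} \right)} = - 110 \left(3 - -1232\right) = - 110 \left(3 + 1232\right) = \left(-110\right) 1235 = -135850$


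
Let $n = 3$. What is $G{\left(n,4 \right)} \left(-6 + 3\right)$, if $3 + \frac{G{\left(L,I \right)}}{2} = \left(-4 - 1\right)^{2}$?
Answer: $-132$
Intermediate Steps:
$G{\left(L,I \right)} = 44$ ($G{\left(L,I \right)} = -6 + 2 \left(-4 - 1\right)^{2} = -6 + 2 \left(-5\right)^{2} = -6 + 2 \cdot 25 = -6 + 50 = 44$)
$G{\left(n,4 \right)} \left(-6 + 3\right) = 44 \left(-6 + 3\right) = 44 \left(-3\right) = -132$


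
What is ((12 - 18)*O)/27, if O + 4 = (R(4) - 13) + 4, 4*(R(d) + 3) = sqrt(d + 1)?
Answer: 32/9 - sqrt(5)/18 ≈ 3.4313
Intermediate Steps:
R(d) = -3 + sqrt(1 + d)/4 (R(d) = -3 + sqrt(d + 1)/4 = -3 + sqrt(1 + d)/4)
O = -16 + sqrt(5)/4 (O = -4 + (((-3 + sqrt(1 + 4)/4) - 13) + 4) = -4 + (((-3 + sqrt(5)/4) - 13) + 4) = -4 + ((-16 + sqrt(5)/4) + 4) = -4 + (-12 + sqrt(5)/4) = -16 + sqrt(5)/4 ≈ -15.441)
((12 - 18)*O)/27 = ((12 - 18)*(-16 + sqrt(5)/4))/27 = -6*(-16 + sqrt(5)/4)*(1/27) = (96 - 3*sqrt(5)/2)*(1/27) = 32/9 - sqrt(5)/18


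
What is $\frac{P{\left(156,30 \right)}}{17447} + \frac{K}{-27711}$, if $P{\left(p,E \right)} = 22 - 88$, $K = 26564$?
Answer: $- \frac{465291034}{483473817} \approx -0.96239$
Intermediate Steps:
$P{\left(p,E \right)} = -66$ ($P{\left(p,E \right)} = 22 - 88 = -66$)
$\frac{P{\left(156,30 \right)}}{17447} + \frac{K}{-27711} = - \frac{66}{17447} + \frac{26564}{-27711} = \left(-66\right) \frac{1}{17447} + 26564 \left(- \frac{1}{27711}\right) = - \frac{66}{17447} - \frac{26564}{27711} = - \frac{465291034}{483473817}$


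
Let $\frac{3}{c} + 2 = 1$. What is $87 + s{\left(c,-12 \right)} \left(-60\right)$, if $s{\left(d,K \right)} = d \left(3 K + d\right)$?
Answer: $-6933$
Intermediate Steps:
$c = -3$ ($c = \frac{3}{-2 + 1} = \frac{3}{-1} = 3 \left(-1\right) = -3$)
$s{\left(d,K \right)} = d \left(d + 3 K\right)$
$87 + s{\left(c,-12 \right)} \left(-60\right) = 87 + - 3 \left(-3 + 3 \left(-12\right)\right) \left(-60\right) = 87 + - 3 \left(-3 - 36\right) \left(-60\right) = 87 + \left(-3\right) \left(-39\right) \left(-60\right) = 87 + 117 \left(-60\right) = 87 - 7020 = -6933$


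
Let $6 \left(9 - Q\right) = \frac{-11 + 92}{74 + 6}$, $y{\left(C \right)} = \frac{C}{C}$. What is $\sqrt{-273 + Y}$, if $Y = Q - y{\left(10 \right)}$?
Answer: $\frac{i \sqrt{424270}}{40} \approx 16.284 i$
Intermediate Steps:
$y{\left(C \right)} = 1$
$Q = \frac{1413}{160}$ ($Q = 9 - \frac{\left(-11 + 92\right) \frac{1}{74 + 6}}{6} = 9 - \frac{81 \cdot \frac{1}{80}}{6} = 9 - \frac{27}{160} = \frac{1413}{160} \approx 8.8313$)
$Y = \frac{1253}{160}$ ($Y = \frac{1413}{160} - 1 = \frac{1253}{160} \approx 7.8313$)
$\sqrt{-273 + Y} = \sqrt{-273 + \frac{1253}{160}} = \sqrt{- \frac{42427}{160}} = \frac{i \sqrt{424270}}{40}$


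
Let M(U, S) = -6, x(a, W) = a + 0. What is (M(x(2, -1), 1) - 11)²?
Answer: 289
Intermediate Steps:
x(a, W) = a
(M(x(2, -1), 1) - 11)² = (-6 - 11)² = (-17)² = 289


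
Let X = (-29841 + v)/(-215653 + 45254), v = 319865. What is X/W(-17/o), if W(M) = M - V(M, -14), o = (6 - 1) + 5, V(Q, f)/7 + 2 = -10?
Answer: -2900240/140238377 ≈ -0.020681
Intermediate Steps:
V(Q, f) = -84 (V(Q, f) = -14 + 7*(-10) = -14 - 70 = -84)
o = 10 (o = 5 + 5 = 10)
X = -290024/170399 (X = (-29841 + 319865)/(-215653 + 45254) = 290024/(-170399) = 290024*(-1/170399) = -290024/170399 ≈ -1.7020)
W(M) = 84 + M (W(M) = M - 1*(-84) = M + 84 = 84 + M)
X/W(-17/o) = -290024/(170399*(84 - 17/10)) = -290024/(170399*823/10) = -290024/170399*10/823 = -2900240/140238377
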